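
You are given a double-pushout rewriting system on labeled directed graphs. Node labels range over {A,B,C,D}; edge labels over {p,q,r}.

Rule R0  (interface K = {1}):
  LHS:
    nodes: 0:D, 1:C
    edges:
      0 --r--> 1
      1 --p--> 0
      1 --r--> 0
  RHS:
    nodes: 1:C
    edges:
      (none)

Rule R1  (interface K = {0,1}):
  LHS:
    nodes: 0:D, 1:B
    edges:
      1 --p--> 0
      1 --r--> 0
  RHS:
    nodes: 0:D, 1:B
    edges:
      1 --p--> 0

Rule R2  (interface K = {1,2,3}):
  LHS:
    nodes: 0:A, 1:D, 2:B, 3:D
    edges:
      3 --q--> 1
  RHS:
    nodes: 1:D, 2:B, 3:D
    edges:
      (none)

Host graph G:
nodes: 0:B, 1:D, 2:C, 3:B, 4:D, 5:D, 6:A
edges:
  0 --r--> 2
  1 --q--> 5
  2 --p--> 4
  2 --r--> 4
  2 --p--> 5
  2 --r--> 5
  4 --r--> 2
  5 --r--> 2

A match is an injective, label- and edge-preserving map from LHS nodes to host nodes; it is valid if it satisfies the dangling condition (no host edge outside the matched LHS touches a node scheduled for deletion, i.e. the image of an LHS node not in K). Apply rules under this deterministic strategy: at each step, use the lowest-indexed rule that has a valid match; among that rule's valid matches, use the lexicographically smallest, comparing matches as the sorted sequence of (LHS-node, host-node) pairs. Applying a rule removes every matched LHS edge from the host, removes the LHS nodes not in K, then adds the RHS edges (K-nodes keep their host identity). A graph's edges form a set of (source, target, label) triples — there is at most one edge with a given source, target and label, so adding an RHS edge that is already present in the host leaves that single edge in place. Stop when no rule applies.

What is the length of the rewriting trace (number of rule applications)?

Answer: 3

Rewrite trace:
initial: |V|=7 |E|=8  E = 0-r->2 1-q->5 2-p->4 2-r->4 2-p->5 2-r->5 4-r->2 5-r->2
step 1: apply R0 at {0↦4, 1↦2}  → |V|=6 |E|=5  E = 0-r->2 1-q->5 2-p->5 2-r->5 5-r->2
step 2: apply R2 at {0↦6, 1↦5, 2↦0, 3↦1}  → |V|=5 |E|=4  E = 0-r->2 2-p->5 2-r->5 5-r->2
step 3: apply R0 at {0↦5, 1↦2}  → |V|=4 |E|=1  E = 0-r->2
normal form: no rule applies after step 3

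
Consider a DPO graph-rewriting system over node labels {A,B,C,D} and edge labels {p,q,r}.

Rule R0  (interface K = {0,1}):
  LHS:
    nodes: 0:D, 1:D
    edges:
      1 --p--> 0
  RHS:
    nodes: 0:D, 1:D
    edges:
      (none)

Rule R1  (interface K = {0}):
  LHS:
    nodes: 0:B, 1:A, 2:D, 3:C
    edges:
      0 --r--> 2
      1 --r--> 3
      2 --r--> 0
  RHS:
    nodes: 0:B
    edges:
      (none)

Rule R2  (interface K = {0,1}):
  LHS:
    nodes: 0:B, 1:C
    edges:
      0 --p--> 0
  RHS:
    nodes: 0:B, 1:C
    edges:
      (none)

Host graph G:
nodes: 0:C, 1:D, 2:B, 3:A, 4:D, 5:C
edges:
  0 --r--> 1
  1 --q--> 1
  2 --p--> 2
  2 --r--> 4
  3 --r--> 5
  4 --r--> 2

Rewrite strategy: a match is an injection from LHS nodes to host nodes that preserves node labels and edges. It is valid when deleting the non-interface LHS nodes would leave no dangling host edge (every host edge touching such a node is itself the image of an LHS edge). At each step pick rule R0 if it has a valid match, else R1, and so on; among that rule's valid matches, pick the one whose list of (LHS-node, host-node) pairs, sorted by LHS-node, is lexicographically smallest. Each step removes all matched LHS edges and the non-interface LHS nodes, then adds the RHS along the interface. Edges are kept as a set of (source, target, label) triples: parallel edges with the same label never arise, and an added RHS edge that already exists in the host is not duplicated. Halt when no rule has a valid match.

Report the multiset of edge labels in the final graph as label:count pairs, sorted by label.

Answer: q:1 r:1

Derivation:
initial: |V|=6 |E|=6  E = 0-r->1 1-q->1 2-p->2 2-r->4 3-r->5 4-r->2
step 1: apply R1 at {0↦2, 1↦3, 2↦4, 3↦5}  → |V|=3 |E|=3  E = 0-r->1 1-q->1 2-p->2
step 2: apply R2 at {0↦2, 1↦0}  → |V|=3 |E|=2  E = 0-r->1 1-q->1
halt: no rule applies after step 2
NF edges: [(0, 1, 'r'), (1, 1, 'q')]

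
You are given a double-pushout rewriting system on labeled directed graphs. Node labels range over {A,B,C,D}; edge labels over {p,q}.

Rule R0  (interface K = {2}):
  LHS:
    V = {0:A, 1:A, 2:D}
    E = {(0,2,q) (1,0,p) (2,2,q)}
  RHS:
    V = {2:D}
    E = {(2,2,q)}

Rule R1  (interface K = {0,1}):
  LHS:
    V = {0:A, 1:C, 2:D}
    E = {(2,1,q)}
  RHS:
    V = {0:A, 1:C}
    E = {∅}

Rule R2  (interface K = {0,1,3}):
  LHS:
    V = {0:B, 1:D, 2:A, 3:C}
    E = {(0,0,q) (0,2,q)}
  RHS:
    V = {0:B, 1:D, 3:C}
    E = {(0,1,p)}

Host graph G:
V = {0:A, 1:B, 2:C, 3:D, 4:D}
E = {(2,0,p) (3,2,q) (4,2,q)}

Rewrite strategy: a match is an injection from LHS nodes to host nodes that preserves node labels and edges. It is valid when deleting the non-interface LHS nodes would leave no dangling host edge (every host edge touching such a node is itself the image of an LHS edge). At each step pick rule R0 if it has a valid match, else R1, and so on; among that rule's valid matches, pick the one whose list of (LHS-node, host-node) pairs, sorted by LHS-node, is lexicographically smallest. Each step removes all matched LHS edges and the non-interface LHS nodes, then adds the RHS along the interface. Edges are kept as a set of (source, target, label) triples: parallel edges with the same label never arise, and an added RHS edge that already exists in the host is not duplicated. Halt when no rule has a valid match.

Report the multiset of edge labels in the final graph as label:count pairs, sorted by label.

Answer: p:1

Steps:
initial: |V|=5 |E|=3  E = 2-p->0 3-q->2 4-q->2
step 1: apply R1 at {0↦0, 1↦2, 2↦3}  → |V|=4 |E|=2  E = 2-p->0 4-q->2
step 2: apply R1 at {0↦0, 1↦2, 2↦4}  → |V|=3 |E|=1  E = 2-p->0
halt: no rule applies after step 2
NF edges: [(2, 0, 'p')]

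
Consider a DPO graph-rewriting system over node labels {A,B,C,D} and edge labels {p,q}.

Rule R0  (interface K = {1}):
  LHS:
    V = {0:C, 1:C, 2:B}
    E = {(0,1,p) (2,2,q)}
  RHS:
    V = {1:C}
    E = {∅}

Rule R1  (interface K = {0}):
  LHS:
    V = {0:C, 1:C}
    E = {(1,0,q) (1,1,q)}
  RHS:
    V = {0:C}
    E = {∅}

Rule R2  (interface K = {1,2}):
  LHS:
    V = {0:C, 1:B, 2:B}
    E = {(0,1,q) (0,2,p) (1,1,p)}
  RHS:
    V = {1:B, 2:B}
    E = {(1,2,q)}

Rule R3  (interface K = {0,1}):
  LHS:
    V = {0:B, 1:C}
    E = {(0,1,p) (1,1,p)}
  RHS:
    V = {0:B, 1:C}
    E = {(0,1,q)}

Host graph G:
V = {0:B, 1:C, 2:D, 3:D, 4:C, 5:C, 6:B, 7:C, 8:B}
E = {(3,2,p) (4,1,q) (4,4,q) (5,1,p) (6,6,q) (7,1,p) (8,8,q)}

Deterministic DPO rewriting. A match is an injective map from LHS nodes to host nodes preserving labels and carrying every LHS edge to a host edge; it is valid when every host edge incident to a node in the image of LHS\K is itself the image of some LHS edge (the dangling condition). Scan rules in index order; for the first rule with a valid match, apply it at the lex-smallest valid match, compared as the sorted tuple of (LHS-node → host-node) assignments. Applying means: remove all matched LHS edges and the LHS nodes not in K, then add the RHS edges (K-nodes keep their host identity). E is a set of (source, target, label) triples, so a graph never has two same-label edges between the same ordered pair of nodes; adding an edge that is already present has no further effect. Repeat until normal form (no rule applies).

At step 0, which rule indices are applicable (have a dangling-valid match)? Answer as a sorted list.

Answer: [R0,R1]

Steps:
R0: 4 valid matches — {0↦5, 1↦1, 2↦6}, {0↦5, 1↦1, 2↦8}, {0↦7, 1↦1, 2↦6} (+1 more)
R1: 1 valid match — {0↦1, 1↦4}
R2: no valid match — LHS pattern not found
R3: no valid match — LHS pattern not found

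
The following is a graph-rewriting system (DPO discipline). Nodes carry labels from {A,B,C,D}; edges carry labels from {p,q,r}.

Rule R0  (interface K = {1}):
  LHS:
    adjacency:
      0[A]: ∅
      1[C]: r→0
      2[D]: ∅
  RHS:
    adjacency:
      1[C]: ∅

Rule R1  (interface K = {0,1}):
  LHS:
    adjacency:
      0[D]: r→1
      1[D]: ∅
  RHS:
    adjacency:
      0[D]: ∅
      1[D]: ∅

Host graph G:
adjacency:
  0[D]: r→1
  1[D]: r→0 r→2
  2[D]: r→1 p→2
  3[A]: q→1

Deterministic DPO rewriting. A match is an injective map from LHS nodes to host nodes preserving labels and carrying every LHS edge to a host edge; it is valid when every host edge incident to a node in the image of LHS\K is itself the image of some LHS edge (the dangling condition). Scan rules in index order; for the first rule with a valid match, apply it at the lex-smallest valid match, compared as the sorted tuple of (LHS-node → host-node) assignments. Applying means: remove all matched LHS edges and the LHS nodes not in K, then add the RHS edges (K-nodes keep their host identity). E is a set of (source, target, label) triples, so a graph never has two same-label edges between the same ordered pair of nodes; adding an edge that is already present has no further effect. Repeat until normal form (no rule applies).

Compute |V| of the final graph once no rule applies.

[0] host  ⇒  4 nodes, 6 edges  {0-r->1 1-r->0 1-r->2 2-r->1 2-p->2 3-q->1}
[1] R1 @ {0↦0, 1↦1}  ⇒  4 nodes, 5 edges  {1-r->0 1-r->2 2-r->1 2-p->2 3-q->1}
[2] R1 @ {0↦1, 1↦0}  ⇒  4 nodes, 4 edges  {1-r->2 2-r->1 2-p->2 3-q->1}
[3] R1 @ {0↦1, 1↦2}  ⇒  4 nodes, 3 edges  {2-r->1 2-p->2 3-q->1}
[4] R1 @ {0↦2, 1↦1}  ⇒  4 nodes, 2 edges  {2-p->2 3-q->1}
normal form: no rule applies after step 4
NF nodes: {0:D, 1:D, 2:D, 3:A}

Answer: 4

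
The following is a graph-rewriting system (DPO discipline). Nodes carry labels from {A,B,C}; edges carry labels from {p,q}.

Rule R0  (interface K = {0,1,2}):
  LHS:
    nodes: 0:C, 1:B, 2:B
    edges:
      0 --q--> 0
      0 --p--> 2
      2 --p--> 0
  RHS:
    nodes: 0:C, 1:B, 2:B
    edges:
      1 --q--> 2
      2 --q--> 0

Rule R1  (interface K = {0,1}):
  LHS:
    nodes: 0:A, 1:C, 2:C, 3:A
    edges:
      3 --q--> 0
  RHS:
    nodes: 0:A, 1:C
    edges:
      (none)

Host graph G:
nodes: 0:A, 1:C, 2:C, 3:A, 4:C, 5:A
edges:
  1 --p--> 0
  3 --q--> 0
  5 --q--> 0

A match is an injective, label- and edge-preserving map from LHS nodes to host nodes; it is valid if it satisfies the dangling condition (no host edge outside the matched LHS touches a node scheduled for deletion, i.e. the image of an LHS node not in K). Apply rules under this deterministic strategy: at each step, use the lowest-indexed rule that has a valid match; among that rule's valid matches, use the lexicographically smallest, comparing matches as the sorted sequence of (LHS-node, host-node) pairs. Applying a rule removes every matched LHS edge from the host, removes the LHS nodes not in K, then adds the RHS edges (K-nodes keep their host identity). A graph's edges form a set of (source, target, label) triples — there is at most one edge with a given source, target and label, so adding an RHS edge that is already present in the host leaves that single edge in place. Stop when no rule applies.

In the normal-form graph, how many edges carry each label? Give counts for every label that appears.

Answer: p:1

Derivation:
initial: |V|=6 |E|=3  E = 1-p->0 3-q->0 5-q->0
step 1: apply R1 at {0↦0, 1↦1, 2↦2, 3↦3}  → |V|=4 |E|=2  E = 1-p->0 5-q->0
step 2: apply R1 at {0↦0, 1↦1, 2↦4, 3↦5}  → |V|=2 |E|=1  E = 1-p->0
final graph: no rule applies after step 2
NF edges: [(1, 0, 'p')]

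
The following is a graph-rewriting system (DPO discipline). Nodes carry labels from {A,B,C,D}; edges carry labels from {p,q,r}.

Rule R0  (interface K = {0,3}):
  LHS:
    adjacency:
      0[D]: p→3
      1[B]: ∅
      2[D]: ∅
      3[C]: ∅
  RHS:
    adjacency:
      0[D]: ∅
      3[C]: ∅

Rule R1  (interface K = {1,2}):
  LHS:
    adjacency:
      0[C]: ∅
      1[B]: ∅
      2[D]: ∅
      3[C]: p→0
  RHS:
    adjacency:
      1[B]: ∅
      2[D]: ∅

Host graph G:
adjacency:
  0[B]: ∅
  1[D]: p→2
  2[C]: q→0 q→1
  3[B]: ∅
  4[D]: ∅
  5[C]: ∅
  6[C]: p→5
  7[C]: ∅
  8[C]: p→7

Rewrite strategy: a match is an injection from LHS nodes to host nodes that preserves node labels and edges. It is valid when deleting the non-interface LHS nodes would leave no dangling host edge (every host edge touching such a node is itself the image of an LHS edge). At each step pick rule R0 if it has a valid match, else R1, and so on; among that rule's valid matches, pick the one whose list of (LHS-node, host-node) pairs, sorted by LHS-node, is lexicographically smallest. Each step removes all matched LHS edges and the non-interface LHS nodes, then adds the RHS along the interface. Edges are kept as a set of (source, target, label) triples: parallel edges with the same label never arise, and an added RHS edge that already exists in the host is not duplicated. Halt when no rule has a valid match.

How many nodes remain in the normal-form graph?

Answer: 3

Rewrite trace:
initial: |V|=9 |E|=5  E = 1-p->2 2-q->0 2-q->1 6-p->5 8-p->7
step 1: apply R0 at {0↦1, 1↦3, 2↦4, 3↦2}  → |V|=7 |E|=4  E = 2-q->0 2-q->1 6-p->5 8-p->7
step 2: apply R1 at {0↦5, 1↦0, 2↦1, 3↦6}  → |V|=5 |E|=3  E = 2-q->0 2-q->1 8-p->7
step 3: apply R1 at {0↦7, 1↦0, 2↦1, 3↦8}  → |V|=3 |E|=2  E = 2-q->0 2-q->1
final graph: no rule applies after step 3
NF nodes: {0:B, 1:D, 2:C}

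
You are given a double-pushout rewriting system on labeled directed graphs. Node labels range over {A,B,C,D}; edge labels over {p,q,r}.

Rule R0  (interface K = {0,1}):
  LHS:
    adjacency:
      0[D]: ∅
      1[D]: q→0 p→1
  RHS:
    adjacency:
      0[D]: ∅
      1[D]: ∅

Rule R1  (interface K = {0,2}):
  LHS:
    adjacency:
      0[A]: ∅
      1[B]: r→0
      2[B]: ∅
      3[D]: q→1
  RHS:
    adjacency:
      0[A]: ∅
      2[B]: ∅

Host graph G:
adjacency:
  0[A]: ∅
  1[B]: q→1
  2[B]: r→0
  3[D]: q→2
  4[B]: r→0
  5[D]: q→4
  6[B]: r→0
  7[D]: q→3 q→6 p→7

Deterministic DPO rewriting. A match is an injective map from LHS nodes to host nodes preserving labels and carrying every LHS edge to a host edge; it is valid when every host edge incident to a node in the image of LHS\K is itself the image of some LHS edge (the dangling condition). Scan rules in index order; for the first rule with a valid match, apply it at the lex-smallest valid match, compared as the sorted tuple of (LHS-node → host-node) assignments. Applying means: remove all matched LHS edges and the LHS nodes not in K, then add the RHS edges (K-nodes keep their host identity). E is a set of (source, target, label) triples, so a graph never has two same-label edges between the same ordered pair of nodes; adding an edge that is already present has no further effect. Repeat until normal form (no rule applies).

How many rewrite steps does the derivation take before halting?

start.  V:8 E:9  edges: 1-q->1 2-r->0 3-q->2 4-r->0 5-q->4 6-r->0 7-q->3 7-q->6 7-p->7
1. fire R0 via {0↦3, 1↦7}  →  V:8 E:7  edges: 1-q->1 2-r->0 3-q->2 4-r->0 5-q->4 6-r->0 7-q->6
2. fire R1 via {0↦0, 1↦2, 2↦1, 3↦3}  →  V:6 E:5  edges: 1-q->1 4-r->0 5-q->4 6-r->0 7-q->6
3. fire R1 via {0↦0, 1↦4, 2↦1, 3↦5}  →  V:4 E:3  edges: 1-q->1 6-r->0 7-q->6
4. fire R1 via {0↦0, 1↦6, 2↦1, 3↦7}  →  V:2 E:1  edges: 1-q->1
normal form: no rule applies after step 4

Answer: 4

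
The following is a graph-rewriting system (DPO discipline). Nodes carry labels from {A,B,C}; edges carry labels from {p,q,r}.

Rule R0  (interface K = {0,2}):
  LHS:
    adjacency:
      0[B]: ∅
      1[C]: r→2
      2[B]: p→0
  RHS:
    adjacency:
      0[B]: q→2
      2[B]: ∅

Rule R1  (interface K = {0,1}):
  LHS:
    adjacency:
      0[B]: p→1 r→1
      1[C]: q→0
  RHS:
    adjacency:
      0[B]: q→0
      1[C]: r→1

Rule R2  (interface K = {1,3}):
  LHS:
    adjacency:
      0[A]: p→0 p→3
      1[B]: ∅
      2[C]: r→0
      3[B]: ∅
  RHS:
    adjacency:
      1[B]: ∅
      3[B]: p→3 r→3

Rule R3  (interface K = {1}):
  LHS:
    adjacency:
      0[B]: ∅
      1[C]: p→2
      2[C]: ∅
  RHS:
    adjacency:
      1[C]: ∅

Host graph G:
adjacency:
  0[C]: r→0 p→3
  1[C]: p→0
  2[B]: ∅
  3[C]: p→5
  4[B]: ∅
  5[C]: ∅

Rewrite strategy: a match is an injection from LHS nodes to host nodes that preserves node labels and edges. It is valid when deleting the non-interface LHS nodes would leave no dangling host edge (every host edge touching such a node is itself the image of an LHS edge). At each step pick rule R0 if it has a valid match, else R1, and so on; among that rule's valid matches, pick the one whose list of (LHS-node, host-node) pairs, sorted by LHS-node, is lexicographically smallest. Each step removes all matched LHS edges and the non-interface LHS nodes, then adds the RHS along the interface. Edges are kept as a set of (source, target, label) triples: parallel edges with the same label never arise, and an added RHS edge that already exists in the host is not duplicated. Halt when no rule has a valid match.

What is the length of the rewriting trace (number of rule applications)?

Answer: 2

Derivation:
[0] host  ⇒  6 nodes, 4 edges  {0-r->0 0-p->3 1-p->0 3-p->5}
[1] R3 @ {0↦2, 1↦3, 2↦5}  ⇒  4 nodes, 3 edges  {0-r->0 0-p->3 1-p->0}
[2] R3 @ {0↦4, 1↦0, 2↦3}  ⇒  2 nodes, 2 edges  {0-r->0 1-p->0}
final graph: no rule applies after step 2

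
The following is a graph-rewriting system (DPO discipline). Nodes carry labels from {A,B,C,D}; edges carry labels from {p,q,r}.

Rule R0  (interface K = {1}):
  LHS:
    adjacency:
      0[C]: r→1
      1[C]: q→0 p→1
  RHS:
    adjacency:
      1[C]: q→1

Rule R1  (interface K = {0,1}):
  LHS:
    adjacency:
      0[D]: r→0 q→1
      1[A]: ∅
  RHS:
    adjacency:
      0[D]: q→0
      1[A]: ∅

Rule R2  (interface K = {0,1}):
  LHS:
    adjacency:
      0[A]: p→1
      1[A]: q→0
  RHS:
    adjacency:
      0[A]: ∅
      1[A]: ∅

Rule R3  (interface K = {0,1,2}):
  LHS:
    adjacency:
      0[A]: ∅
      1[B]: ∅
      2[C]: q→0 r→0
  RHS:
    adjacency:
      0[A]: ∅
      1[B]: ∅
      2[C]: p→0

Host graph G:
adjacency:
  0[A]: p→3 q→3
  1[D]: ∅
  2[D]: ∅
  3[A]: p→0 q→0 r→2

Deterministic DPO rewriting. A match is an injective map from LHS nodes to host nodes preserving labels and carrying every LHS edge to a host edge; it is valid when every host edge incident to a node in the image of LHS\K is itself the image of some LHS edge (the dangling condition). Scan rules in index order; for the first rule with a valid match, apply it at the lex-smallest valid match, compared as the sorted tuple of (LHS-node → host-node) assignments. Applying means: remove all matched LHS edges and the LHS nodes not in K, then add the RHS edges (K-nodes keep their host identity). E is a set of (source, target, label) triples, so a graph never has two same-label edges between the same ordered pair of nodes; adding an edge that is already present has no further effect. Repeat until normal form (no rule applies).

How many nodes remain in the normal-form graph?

Answer: 4

Rewrite trace:
initial: |V|=4 |E|=5  E = 0-p->3 0-q->3 3-p->0 3-q->0 3-r->2
step 1: apply R2 at {0↦0, 1↦3}  → |V|=4 |E|=3  E = 0-q->3 3-p->0 3-r->2
step 2: apply R2 at {0↦3, 1↦0}  → |V|=4 |E|=1  E = 3-r->2
normal form: no rule applies after step 2
NF nodes: {0:A, 1:D, 2:D, 3:A}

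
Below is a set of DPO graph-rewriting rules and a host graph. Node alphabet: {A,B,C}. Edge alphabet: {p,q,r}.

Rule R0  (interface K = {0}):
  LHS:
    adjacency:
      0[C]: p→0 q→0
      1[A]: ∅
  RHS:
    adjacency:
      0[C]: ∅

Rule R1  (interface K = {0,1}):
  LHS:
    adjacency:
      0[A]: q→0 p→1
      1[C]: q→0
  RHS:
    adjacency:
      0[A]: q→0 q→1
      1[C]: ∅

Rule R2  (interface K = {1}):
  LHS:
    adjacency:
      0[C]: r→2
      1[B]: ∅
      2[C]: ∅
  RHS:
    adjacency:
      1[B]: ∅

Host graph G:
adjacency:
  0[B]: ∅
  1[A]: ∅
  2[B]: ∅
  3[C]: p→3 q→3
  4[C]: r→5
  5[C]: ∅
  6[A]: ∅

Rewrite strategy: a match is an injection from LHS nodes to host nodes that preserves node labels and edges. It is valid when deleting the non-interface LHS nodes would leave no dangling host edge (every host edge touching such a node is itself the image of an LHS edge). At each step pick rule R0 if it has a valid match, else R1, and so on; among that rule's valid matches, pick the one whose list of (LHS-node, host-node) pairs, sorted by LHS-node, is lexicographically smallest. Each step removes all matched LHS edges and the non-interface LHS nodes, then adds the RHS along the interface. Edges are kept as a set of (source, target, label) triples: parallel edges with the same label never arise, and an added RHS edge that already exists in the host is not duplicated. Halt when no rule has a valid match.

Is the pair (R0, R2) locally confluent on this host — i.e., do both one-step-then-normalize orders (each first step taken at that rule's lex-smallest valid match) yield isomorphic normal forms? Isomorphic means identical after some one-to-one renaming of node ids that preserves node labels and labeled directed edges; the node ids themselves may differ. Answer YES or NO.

branch R0-first: apply at {0↦3, 1↦1} → |E|=1, then 1 more step(s) → NF |V|=4 |E|=0 V={0:B, 2:B, 3:C, 6:A} E=∅
branch R2-first: apply at {0↦4, 1↦0, 2↦5} → |E|=2, then 1 more step(s) → NF |V|=4 |E|=0 V={0:B, 2:B, 3:C, 6:A} E=∅
graphs isomorphic (equal up to label-preserving node renaming)

Answer: YES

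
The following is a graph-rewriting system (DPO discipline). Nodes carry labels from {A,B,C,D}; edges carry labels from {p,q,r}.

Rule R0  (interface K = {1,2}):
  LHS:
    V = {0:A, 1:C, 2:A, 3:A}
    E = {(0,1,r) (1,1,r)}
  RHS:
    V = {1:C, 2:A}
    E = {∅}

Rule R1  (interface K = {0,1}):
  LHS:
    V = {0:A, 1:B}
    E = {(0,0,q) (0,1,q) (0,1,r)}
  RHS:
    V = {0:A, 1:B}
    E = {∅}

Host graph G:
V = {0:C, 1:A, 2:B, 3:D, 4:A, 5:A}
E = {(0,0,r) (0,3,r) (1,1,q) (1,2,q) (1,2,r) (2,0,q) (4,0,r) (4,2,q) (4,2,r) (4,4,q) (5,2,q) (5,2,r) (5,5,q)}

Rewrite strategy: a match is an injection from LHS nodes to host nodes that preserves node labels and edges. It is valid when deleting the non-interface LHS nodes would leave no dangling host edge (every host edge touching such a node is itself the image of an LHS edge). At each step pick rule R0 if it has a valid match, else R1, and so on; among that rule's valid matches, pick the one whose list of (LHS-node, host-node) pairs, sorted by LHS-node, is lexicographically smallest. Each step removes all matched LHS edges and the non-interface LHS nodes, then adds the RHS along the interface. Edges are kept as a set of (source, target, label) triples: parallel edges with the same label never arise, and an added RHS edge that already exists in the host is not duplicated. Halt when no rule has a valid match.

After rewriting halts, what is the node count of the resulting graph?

start.  V:6 E:13  edges: 0-r->0 0-r->3 1-q->1 1-q->2 1-r->2 2-q->0 4-r->0 4-q->2 4-r->2 4-q->4 5-q->2 5-r->2 5-q->5
1. fire R1 via {0↦1, 1↦2}  →  V:6 E:10  edges: 0-r->0 0-r->3 2-q->0 4-r->0 4-q->2 4-r->2 4-q->4 5-q->2 5-r->2 5-q->5
2. fire R1 via {0↦4, 1↦2}  →  V:6 E:7  edges: 0-r->0 0-r->3 2-q->0 4-r->0 5-q->2 5-r->2 5-q->5
3. fire R0 via {0↦4, 1↦0, 2↦5, 3↦1}  →  V:4 E:5  edges: 0-r->3 2-q->0 5-q->2 5-r->2 5-q->5
4. fire R1 via {0↦5, 1↦2}  →  V:4 E:2  edges: 0-r->3 2-q->0
final graph: no rule applies after step 4
NF nodes: {0:C, 2:B, 3:D, 5:A}

Answer: 4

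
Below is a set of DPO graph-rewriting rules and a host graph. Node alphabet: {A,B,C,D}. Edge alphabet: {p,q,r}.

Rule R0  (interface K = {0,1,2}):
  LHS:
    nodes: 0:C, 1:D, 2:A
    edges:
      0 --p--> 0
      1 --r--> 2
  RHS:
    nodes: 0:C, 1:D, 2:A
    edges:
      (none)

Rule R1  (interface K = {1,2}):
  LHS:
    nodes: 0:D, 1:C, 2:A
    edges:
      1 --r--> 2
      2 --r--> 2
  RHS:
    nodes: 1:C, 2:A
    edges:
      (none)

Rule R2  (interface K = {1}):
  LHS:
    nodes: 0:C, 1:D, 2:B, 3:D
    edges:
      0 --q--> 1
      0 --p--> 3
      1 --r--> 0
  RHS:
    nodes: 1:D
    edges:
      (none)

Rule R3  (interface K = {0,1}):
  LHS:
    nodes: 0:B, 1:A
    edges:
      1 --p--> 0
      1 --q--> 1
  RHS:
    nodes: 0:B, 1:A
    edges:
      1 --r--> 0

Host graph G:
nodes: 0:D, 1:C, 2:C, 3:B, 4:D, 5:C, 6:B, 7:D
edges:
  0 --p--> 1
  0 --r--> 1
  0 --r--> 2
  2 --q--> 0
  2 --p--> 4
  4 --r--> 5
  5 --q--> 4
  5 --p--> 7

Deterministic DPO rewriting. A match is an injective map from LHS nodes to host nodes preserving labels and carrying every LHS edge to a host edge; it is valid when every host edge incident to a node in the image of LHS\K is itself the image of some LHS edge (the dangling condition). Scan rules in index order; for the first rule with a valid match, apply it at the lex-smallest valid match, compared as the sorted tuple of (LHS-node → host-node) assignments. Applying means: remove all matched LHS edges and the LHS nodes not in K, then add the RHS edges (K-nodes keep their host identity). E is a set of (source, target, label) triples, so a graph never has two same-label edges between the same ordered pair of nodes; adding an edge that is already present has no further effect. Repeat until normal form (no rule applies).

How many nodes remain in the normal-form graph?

Answer: 2

Derivation:
start.  V:8 E:8  edges: 0-p->1 0-r->1 0-r->2 2-q->0 2-p->4 4-r->5 5-q->4 5-p->7
1. fire R2 via {0↦5, 1↦4, 2↦3, 3↦7}  →  V:5 E:5  edges: 0-p->1 0-r->1 0-r->2 2-q->0 2-p->4
2. fire R2 via {0↦2, 1↦0, 2↦6, 3↦4}  →  V:2 E:2  edges: 0-p->1 0-r->1
final graph: no rule applies after step 2
NF nodes: {0:D, 1:C}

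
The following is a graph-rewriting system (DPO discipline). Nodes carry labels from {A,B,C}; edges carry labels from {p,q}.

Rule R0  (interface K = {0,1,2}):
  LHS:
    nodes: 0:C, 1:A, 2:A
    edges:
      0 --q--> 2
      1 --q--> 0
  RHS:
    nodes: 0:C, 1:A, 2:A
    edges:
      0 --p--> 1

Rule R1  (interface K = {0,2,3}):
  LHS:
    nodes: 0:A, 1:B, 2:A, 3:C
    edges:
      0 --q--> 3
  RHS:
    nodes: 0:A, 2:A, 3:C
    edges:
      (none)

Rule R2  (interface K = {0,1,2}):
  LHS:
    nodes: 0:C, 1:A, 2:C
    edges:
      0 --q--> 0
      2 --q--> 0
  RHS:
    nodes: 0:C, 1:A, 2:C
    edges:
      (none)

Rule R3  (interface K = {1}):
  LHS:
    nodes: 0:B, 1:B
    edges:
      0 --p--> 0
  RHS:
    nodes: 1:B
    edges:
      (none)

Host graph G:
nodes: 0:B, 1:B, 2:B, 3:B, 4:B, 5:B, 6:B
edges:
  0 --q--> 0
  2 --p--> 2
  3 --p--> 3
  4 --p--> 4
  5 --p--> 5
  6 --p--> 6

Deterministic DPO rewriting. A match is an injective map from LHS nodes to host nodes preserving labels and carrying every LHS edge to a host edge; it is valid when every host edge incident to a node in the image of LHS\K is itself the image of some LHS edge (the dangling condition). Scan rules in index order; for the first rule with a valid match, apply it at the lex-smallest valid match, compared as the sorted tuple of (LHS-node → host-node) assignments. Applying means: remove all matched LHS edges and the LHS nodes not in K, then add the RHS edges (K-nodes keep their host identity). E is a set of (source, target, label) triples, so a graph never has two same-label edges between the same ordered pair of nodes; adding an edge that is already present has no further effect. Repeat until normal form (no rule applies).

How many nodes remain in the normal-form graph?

[0] host  ⇒  7 nodes, 6 edges  {0-q->0 2-p->2 3-p->3 4-p->4 5-p->5 6-p->6}
[1] R3 @ {0↦2, 1↦0}  ⇒  6 nodes, 5 edges  {0-q->0 3-p->3 4-p->4 5-p->5 6-p->6}
[2] R3 @ {0↦3, 1↦0}  ⇒  5 nodes, 4 edges  {0-q->0 4-p->4 5-p->5 6-p->6}
[3] R3 @ {0↦4, 1↦0}  ⇒  4 nodes, 3 edges  {0-q->0 5-p->5 6-p->6}
[4] R3 @ {0↦5, 1↦0}  ⇒  3 nodes, 2 edges  {0-q->0 6-p->6}
[5] R3 @ {0↦6, 1↦0}  ⇒  2 nodes, 1 edges  {0-q->0}
final graph: no rule applies after step 5
NF nodes: {0:B, 1:B}

Answer: 2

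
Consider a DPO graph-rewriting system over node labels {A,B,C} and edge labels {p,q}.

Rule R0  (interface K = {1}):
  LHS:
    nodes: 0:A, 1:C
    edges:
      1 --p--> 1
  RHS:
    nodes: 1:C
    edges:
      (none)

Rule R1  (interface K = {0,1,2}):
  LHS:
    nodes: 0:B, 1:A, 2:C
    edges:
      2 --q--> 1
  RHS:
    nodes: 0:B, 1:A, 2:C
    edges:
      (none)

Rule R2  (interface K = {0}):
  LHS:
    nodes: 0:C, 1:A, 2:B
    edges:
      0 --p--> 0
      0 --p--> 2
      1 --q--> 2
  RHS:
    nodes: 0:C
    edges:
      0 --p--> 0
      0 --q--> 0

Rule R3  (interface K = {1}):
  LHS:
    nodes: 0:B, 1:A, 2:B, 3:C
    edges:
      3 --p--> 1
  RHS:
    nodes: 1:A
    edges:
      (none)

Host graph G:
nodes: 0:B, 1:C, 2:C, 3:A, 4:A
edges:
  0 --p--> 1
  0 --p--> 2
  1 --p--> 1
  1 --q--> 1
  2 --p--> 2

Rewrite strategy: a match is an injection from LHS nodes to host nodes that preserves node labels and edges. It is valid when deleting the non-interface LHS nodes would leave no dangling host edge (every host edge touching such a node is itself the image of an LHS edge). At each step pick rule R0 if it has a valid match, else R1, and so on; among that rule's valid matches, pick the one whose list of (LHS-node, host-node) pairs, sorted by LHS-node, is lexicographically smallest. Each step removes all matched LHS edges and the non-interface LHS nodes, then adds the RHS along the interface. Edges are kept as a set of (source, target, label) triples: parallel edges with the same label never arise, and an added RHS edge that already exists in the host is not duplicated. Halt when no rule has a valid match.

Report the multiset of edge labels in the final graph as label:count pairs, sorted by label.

[0] host  ⇒  5 nodes, 5 edges  {0-p->1 0-p->2 1-p->1 1-q->1 2-p->2}
[1] R0 @ {0↦3, 1↦1}  ⇒  4 nodes, 4 edges  {0-p->1 0-p->2 1-q->1 2-p->2}
[2] R0 @ {0↦4, 1↦2}  ⇒  3 nodes, 3 edges  {0-p->1 0-p->2 1-q->1}
halt: no rule applies after step 2
NF edges: [(0, 1, 'p'), (0, 2, 'p'), (1, 1, 'q')]

Answer: p:2 q:1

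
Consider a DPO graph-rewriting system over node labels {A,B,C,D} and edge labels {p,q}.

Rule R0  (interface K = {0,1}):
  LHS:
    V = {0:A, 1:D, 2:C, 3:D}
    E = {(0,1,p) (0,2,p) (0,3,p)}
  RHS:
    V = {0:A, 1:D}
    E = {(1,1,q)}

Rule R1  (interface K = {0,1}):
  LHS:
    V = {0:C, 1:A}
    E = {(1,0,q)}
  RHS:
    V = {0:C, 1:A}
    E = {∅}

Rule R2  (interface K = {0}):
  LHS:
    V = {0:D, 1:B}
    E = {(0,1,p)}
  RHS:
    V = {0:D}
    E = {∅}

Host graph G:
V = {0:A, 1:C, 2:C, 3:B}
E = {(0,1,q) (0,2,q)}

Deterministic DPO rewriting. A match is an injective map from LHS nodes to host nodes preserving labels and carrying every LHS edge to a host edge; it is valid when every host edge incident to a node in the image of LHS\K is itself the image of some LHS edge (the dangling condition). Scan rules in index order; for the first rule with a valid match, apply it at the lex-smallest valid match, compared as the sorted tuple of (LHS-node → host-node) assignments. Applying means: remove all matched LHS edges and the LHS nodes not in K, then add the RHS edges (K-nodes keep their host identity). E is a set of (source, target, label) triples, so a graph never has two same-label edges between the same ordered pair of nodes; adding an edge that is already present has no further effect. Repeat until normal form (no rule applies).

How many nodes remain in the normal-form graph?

Answer: 4

Rewrite trace:
initial: |V|=4 |E|=2  E = 0-q->1 0-q->2
step 1: apply R1 at {0↦1, 1↦0}  → |V|=4 |E|=1  E = 0-q->2
step 2: apply R1 at {0↦2, 1↦0}  → |V|=4 |E|=0  E = ∅
normal form: no rule applies after step 2
NF nodes: {0:A, 1:C, 2:C, 3:B}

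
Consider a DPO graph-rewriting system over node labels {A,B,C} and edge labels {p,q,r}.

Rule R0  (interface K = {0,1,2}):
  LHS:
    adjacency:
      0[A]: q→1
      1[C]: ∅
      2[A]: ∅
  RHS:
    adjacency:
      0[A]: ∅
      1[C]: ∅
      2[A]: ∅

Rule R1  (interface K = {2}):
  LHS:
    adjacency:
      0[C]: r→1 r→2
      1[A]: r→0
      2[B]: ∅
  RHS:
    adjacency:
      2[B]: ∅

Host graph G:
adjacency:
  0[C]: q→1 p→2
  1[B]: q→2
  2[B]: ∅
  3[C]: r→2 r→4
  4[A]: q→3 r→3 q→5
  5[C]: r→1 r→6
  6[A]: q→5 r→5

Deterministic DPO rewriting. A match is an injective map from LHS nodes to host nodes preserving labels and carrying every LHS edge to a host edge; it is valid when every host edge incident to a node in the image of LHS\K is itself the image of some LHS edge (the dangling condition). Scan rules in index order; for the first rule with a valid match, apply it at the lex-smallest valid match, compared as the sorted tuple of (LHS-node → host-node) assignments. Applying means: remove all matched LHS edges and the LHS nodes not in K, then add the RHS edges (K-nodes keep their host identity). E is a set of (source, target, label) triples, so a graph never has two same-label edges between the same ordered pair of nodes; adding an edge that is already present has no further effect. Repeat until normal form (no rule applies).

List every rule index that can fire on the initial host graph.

Answer: [R0]

Rewrite trace:
R0: 3 valid matches — {0↦4, 1↦3, 2↦6}, {0↦4, 1↦5, 2↦6}, {0↦6, 1↦5, 2↦4}
R1: no valid match — 2 raw matches, all fail dangling condition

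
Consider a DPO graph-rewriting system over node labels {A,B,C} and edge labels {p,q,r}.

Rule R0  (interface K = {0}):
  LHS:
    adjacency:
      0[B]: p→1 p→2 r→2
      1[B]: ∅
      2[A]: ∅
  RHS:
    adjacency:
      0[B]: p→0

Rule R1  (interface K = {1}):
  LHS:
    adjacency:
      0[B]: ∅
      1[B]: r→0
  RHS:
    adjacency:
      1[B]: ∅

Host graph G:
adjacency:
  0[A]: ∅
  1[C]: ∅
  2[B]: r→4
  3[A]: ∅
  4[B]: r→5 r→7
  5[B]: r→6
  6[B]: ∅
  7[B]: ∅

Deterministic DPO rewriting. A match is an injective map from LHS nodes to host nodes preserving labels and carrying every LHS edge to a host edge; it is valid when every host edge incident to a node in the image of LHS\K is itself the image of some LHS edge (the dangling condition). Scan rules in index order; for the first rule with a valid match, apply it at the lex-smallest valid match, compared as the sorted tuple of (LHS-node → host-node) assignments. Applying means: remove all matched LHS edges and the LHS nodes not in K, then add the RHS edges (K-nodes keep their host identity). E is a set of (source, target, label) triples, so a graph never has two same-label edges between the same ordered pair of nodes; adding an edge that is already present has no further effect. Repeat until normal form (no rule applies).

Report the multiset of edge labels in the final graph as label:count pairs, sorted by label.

initial: |V|=8 |E|=4  E = 2-r->4 4-r->5 4-r->7 5-r->6
step 1: apply R1 at {0↦6, 1↦5}  → |V|=7 |E|=3  E = 2-r->4 4-r->5 4-r->7
step 2: apply R1 at {0↦5, 1↦4}  → |V|=6 |E|=2  E = 2-r->4 4-r->7
step 3: apply R1 at {0↦7, 1↦4}  → |V|=5 |E|=1  E = 2-r->4
step 4: apply R1 at {0↦4, 1↦2}  → |V|=4 |E|=0  E = ∅
halt: no rule applies after step 4
NF edges: []

Answer: (no edges)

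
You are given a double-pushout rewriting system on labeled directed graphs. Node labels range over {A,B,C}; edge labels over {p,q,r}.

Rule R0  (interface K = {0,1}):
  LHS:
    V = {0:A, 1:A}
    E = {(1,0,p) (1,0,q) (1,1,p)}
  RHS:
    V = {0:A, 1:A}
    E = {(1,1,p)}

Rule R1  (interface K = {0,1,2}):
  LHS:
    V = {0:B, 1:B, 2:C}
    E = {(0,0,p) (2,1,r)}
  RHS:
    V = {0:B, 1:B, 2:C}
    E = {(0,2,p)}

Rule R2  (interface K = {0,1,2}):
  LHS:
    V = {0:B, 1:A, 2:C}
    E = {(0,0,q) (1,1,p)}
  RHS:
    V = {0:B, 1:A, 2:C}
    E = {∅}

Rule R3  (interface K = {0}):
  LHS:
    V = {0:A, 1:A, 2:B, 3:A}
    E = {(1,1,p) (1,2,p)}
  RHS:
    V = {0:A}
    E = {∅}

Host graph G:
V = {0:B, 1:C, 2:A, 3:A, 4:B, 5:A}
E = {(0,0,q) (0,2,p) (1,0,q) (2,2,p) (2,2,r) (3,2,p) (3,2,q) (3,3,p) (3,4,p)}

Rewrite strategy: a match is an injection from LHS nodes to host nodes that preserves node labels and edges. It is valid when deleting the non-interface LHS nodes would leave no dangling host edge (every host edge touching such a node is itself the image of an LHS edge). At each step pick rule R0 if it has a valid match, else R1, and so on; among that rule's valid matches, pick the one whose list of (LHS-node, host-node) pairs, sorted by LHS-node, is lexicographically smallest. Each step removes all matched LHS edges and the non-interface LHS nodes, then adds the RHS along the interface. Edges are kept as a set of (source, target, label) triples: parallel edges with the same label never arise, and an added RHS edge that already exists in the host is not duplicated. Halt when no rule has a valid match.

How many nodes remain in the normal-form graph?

Answer: 3

Rewrite trace:
initial: |V|=6 |E|=9  E = 0-q->0 0-p->2 1-q->0 2-p->2 2-r->2 3-p->2 3-q->2 3-p->3 3-p->4
step 1: apply R0 at {0↦2, 1↦3}  → |V|=6 |E|=7  E = 0-q->0 0-p->2 1-q->0 2-p->2 2-r->2 3-p->3 3-p->4
step 2: apply R2 at {0↦0, 1↦2, 2↦1}  → |V|=6 |E|=5  E = 0-p->2 1-q->0 2-r->2 3-p->3 3-p->4
step 3: apply R3 at {0↦2, 1↦3, 2↦4, 3↦5}  → |V|=3 |E|=3  E = 0-p->2 1-q->0 2-r->2
halt: no rule applies after step 3
NF nodes: {0:B, 1:C, 2:A}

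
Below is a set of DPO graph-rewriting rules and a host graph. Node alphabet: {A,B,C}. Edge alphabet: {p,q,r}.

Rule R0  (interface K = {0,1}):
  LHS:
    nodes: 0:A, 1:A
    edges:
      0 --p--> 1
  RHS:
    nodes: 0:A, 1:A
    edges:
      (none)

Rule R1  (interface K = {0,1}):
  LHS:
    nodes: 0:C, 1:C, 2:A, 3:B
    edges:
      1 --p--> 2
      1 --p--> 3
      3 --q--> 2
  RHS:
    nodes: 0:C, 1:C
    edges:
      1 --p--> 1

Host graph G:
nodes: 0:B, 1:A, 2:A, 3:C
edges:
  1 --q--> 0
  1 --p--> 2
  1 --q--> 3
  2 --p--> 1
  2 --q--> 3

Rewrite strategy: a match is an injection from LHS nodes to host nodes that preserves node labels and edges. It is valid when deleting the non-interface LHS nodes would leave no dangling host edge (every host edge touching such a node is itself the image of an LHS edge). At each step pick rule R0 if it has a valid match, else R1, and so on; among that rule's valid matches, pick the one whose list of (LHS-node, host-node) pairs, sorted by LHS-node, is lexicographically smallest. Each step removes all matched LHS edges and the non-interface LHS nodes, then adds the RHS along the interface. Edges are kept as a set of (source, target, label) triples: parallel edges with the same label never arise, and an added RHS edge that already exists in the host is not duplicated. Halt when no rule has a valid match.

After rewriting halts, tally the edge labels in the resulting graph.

[0] host  ⇒  4 nodes, 5 edges  {1-q->0 1-p->2 1-q->3 2-p->1 2-q->3}
[1] R0 @ {0↦1, 1↦2}  ⇒  4 nodes, 4 edges  {1-q->0 1-q->3 2-p->1 2-q->3}
[2] R0 @ {0↦2, 1↦1}  ⇒  4 nodes, 3 edges  {1-q->0 1-q->3 2-q->3}
normal form: no rule applies after step 2
NF edges: [(1, 0, 'q'), (1, 3, 'q'), (2, 3, 'q')]

Answer: q:3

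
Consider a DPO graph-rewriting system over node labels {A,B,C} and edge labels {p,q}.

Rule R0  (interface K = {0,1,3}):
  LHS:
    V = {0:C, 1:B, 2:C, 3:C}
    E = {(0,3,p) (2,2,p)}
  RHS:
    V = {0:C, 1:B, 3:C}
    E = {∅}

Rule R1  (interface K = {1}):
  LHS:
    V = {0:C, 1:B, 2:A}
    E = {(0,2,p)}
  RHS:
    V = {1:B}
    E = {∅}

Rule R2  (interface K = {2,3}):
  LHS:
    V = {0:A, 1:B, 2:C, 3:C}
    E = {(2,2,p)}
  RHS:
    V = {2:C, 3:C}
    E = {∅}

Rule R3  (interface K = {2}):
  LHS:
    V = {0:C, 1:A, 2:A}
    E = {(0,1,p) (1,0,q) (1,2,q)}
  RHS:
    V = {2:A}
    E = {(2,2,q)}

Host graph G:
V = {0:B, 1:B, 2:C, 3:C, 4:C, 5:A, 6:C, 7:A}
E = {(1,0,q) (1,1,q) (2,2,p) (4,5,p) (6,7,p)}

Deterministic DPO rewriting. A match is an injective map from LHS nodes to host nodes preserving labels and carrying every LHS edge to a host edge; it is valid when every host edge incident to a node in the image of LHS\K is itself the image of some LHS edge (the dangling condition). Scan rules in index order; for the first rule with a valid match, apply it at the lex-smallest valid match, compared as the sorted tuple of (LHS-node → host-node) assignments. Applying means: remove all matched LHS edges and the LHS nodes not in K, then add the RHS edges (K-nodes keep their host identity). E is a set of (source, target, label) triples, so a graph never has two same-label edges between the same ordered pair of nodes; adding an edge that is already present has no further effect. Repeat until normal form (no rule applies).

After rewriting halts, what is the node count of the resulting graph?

Answer: 4

Rewrite trace:
start.  V:8 E:5  edges: 1-q->0 1-q->1 2-p->2 4-p->5 6-p->7
1. fire R1 via {0↦4, 1↦0, 2↦5}  →  V:6 E:4  edges: 1-q->0 1-q->1 2-p->2 6-p->7
2. fire R1 via {0↦6, 1↦0, 2↦7}  →  V:4 E:3  edges: 1-q->0 1-q->1 2-p->2
normal form: no rule applies after step 2
NF nodes: {0:B, 1:B, 2:C, 3:C}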